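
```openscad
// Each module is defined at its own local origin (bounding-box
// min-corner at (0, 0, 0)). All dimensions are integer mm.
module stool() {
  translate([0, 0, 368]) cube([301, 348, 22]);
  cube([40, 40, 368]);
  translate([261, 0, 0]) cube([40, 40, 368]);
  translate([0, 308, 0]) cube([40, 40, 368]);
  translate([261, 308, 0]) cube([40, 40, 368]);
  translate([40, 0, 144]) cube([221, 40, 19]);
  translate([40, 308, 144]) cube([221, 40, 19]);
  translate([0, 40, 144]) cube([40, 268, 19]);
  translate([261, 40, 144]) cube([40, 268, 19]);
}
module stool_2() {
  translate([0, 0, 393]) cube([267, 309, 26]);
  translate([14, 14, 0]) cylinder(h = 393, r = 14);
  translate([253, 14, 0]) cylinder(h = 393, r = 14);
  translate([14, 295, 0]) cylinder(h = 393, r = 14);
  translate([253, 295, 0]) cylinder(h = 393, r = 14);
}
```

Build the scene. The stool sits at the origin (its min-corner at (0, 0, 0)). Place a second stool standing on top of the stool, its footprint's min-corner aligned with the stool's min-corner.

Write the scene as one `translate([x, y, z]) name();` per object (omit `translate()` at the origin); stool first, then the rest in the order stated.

stool();
translate([0, 0, 390]) stool_2();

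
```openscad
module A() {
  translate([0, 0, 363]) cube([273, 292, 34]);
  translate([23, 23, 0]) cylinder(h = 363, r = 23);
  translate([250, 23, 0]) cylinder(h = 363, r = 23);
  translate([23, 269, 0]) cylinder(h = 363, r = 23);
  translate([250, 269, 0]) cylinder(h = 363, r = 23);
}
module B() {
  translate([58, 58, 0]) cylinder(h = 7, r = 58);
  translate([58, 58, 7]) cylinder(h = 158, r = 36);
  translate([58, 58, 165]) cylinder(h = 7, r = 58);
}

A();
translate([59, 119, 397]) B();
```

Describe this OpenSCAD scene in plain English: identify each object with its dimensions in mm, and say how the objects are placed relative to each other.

A is a four-legged stool. The seat is 273×292 mm, 34 mm thick, top at z = 397 mm. It stands on four round legs, each 46 mm in diameter, from z = 0 to the seat underside, each leg's axis is inset half a diameter from the nearest pair of seat edges (so the leg's bounding box is flush with the corner).

B is a spool: two coaxial disc flanges of radius 58 mm and thickness 7 mm, joined by a core cylinder of radius 36 mm and height 158 mm. The lower flange rests on z = 0 and the three cylinders share a vertical axis.

The spool is on top of the stool.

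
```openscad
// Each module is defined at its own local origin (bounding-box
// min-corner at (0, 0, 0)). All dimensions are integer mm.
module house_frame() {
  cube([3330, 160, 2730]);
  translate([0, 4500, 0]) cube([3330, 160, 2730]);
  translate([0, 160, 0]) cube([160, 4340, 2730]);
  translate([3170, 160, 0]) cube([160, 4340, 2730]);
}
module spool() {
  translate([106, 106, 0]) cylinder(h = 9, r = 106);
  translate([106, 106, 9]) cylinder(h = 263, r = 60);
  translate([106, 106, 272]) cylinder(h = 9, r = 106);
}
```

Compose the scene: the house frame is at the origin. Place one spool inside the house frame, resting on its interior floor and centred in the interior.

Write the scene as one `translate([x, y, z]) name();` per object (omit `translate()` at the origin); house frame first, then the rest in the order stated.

house_frame();
translate([1559, 2224, 0]) spool();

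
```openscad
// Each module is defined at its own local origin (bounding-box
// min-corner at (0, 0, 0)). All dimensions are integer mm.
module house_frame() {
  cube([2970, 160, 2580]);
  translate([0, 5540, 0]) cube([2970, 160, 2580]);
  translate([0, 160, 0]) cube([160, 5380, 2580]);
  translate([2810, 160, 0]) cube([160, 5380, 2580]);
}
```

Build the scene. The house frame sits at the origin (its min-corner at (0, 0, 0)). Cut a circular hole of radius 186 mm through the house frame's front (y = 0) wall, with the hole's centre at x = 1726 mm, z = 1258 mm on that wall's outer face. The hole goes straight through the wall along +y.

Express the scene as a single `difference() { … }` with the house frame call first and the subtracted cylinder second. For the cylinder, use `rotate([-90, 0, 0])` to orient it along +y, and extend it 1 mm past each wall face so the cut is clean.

difference() {
  house_frame();
  translate([1726, -1, 1258]) rotate([-90, 0, 0]) cylinder(h = 162, r = 186);
}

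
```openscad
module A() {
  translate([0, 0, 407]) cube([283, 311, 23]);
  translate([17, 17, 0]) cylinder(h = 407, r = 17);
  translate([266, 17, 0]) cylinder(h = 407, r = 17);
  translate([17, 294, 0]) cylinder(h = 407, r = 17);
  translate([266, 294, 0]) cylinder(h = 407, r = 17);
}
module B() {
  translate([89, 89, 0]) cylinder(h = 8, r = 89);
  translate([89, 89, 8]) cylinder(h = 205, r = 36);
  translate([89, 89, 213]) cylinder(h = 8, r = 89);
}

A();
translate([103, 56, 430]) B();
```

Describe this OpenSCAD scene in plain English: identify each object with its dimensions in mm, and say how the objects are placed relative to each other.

A is a four-legged stool. The seat is 283×311 mm, 23 mm thick, top at z = 430 mm. It stands on four round legs, each 34 mm in diameter, from z = 0 to the seat underside, each leg's axis is inset half a diameter from the nearest pair of seat edges (so the leg's bounding box is flush with the corner).

B is a spool: two coaxial disc flanges of radius 89 mm and thickness 8 mm, joined by a core cylinder of radius 36 mm and height 205 mm. The lower flange rests on z = 0 and the three cylinders share a vertical axis.

The spool is on top of the stool.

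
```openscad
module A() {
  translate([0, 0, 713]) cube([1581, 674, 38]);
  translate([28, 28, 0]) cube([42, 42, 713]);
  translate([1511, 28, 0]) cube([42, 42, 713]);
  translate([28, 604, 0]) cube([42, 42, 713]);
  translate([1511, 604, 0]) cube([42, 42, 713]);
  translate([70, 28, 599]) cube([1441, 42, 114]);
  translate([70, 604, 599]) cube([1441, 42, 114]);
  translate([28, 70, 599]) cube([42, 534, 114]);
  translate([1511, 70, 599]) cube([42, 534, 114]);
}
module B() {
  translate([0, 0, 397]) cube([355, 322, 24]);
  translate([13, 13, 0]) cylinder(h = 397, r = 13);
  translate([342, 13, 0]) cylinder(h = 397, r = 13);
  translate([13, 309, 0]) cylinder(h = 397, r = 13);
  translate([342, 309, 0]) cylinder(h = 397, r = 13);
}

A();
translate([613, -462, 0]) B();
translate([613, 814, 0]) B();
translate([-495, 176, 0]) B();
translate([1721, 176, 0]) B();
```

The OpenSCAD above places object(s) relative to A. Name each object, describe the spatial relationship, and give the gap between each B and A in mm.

A is a table. B is a stool. Four stools sit around the table at the −y, +y, −x, +x sides. The gap between each stool and the table is 140 mm.

Each stool's nearest face is 140 mm from the table's bounding box.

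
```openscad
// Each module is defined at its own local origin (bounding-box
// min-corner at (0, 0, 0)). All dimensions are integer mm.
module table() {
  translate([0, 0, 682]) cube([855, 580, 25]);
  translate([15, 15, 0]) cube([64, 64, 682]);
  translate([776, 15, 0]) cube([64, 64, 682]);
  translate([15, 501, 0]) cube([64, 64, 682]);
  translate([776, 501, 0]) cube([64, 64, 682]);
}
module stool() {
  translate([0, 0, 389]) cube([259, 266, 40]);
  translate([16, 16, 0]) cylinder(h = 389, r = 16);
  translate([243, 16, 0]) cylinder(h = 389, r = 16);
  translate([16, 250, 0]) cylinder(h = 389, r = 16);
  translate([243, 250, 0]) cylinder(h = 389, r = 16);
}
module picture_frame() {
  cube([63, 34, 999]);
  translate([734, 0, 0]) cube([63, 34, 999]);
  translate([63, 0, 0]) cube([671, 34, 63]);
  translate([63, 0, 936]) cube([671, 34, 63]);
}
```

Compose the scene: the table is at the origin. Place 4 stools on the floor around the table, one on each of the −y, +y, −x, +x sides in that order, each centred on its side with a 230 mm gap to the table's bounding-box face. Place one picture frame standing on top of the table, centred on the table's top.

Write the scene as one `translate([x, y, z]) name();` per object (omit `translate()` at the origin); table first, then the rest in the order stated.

table();
translate([298, -496, 0]) stool();
translate([298, 810, 0]) stool();
translate([-489, 157, 0]) stool();
translate([1085, 157, 0]) stool();
translate([29, 273, 707]) picture_frame();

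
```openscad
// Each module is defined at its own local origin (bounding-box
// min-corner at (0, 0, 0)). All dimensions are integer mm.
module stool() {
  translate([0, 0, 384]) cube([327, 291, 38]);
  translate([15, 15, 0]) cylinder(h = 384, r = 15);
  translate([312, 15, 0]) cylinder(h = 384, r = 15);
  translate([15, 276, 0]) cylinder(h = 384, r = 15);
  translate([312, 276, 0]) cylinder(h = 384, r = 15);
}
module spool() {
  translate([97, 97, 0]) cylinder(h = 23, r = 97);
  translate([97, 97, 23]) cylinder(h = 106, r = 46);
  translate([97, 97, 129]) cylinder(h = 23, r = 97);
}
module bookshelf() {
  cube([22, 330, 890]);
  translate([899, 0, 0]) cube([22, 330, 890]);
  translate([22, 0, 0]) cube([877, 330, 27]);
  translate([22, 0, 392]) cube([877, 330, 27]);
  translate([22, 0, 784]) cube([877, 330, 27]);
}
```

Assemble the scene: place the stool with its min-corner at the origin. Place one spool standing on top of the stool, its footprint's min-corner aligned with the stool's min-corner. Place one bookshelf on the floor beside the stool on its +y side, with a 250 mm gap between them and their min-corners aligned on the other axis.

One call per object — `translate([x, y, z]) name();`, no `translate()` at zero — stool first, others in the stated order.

stool();
translate([0, 0, 422]) spool();
translate([0, 541, 0]) bookshelf();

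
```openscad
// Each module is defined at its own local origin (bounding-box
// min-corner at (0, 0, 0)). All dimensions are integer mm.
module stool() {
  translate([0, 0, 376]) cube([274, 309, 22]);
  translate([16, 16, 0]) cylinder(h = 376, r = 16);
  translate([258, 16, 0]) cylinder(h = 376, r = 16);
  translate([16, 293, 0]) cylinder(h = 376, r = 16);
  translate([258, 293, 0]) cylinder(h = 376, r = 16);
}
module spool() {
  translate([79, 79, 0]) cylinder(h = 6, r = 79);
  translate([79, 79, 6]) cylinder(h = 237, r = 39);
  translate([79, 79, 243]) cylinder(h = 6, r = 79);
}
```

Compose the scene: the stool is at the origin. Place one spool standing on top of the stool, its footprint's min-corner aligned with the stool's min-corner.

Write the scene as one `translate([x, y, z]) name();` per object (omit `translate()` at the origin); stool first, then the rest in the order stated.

stool();
translate([0, 0, 398]) spool();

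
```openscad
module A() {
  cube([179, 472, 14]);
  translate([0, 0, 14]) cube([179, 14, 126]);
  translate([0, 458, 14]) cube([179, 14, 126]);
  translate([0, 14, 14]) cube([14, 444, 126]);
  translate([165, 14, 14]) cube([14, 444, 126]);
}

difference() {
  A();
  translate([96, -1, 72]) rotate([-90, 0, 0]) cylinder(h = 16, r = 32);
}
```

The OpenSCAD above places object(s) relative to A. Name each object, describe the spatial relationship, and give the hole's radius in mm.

The subtracted cylinder has r = 32 mm.

A is an open box. The open box has a circular hole through its front wall. The hole's radius is 32 mm.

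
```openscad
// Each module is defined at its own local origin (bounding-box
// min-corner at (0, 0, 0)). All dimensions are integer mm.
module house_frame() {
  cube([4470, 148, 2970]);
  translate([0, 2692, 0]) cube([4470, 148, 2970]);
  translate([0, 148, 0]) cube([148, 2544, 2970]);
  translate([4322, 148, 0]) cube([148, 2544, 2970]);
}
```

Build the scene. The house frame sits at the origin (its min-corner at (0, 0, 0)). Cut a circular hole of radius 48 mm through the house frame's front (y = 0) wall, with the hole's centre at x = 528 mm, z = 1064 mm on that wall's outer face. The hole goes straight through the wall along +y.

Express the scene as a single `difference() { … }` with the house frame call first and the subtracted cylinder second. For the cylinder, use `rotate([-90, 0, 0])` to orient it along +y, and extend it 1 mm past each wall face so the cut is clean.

difference() {
  house_frame();
  translate([528, -1, 1064]) rotate([-90, 0, 0]) cylinder(h = 150, r = 48);
}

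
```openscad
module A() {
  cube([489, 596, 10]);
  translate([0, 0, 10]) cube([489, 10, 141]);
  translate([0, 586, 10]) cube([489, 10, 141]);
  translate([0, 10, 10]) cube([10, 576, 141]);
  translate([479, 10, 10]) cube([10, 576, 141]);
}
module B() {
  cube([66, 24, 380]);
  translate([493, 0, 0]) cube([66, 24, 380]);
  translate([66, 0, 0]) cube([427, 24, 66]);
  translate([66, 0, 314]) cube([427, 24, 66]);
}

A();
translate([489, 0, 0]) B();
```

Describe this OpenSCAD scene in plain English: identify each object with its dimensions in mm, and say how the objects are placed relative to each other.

A is an open-topped rectangular box: outside dimensions 489×596×151 mm, with a uniform wall and base thickness of 10 mm. The base is a full 489×596 slab on the floor; four walls sit on top of the base. The front and back walls (the −y and +y sides) span the full width; the two side walls fit between them.

B is a picture frame with a 427×248 mm rectangular opening (x by z) and a uniform 66 mm border on every side. Frame depth is 24 mm along y. It is built from two vertical stiles running the full outside height and two horizontal rails spanning the gap between the stiles.

The picture frame is against the open box's +x side, with their −y faces flush.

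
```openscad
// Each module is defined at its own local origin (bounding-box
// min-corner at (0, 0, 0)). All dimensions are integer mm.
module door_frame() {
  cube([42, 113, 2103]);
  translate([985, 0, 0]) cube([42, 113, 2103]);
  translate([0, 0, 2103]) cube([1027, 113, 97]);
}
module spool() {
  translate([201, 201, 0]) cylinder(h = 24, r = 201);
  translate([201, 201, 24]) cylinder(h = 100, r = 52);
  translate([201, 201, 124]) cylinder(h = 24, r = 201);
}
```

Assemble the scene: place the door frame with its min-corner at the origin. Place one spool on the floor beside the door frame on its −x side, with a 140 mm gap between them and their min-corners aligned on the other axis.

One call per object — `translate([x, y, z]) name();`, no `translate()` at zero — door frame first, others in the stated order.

door_frame();
translate([-542, 0, 0]) spool();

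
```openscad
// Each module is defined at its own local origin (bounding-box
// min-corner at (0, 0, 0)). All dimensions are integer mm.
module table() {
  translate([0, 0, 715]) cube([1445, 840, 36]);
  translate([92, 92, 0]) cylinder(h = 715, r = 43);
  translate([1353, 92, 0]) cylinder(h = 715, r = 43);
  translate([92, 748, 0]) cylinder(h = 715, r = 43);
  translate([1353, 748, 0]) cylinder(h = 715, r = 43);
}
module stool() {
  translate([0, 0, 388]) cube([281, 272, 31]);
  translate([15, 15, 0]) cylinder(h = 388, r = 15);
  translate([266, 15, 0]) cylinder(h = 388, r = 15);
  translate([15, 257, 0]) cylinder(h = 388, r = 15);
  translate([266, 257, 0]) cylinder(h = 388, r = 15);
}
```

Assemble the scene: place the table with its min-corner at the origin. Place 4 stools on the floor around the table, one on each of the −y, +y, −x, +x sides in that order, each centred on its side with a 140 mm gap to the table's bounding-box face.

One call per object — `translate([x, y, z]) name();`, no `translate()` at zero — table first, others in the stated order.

table();
translate([582, -412, 0]) stool();
translate([582, 980, 0]) stool();
translate([-421, 284, 0]) stool();
translate([1585, 284, 0]) stool();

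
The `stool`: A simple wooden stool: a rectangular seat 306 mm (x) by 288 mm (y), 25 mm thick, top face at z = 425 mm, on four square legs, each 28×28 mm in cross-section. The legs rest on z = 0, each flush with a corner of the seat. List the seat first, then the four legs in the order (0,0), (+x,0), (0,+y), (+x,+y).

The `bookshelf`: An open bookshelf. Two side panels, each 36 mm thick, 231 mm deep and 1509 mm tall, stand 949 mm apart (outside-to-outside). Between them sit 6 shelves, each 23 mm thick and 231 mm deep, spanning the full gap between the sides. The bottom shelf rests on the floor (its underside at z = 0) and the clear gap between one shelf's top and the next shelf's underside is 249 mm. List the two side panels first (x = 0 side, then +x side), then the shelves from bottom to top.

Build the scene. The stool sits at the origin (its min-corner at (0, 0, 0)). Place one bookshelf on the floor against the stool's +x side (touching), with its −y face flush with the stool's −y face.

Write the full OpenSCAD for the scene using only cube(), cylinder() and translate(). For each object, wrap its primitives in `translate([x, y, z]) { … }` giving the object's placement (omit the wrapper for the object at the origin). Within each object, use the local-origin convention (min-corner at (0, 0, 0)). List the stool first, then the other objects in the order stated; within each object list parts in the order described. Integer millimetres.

translate([0, 0, 400]) cube([306, 288, 25]);
cube([28, 28, 400]);
translate([278, 0, 0]) cube([28, 28, 400]);
translate([0, 260, 0]) cube([28, 28, 400]);
translate([278, 260, 0]) cube([28, 28, 400]);
translate([306, 0, 0]) {
  cube([36, 231, 1509]);
  translate([913, 0, 0]) cube([36, 231, 1509]);
  translate([36, 0, 0]) cube([877, 231, 23]);
  translate([36, 0, 272]) cube([877, 231, 23]);
  translate([36, 0, 544]) cube([877, 231, 23]);
  translate([36, 0, 816]) cube([877, 231, 23]);
  translate([36, 0, 1088]) cube([877, 231, 23]);
  translate([36, 0, 1360]) cube([877, 231, 23]);
}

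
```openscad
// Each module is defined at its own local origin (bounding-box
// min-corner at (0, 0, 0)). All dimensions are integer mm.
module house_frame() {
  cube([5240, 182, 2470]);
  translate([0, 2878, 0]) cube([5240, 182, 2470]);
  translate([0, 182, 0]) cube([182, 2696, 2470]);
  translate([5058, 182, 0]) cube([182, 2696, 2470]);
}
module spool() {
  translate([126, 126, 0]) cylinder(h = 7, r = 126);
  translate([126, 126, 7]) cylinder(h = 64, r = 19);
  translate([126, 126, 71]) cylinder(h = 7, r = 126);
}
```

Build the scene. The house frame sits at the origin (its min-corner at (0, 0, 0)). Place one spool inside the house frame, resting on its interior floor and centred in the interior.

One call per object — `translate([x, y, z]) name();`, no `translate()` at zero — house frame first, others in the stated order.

house_frame();
translate([2494, 1404, 0]) spool();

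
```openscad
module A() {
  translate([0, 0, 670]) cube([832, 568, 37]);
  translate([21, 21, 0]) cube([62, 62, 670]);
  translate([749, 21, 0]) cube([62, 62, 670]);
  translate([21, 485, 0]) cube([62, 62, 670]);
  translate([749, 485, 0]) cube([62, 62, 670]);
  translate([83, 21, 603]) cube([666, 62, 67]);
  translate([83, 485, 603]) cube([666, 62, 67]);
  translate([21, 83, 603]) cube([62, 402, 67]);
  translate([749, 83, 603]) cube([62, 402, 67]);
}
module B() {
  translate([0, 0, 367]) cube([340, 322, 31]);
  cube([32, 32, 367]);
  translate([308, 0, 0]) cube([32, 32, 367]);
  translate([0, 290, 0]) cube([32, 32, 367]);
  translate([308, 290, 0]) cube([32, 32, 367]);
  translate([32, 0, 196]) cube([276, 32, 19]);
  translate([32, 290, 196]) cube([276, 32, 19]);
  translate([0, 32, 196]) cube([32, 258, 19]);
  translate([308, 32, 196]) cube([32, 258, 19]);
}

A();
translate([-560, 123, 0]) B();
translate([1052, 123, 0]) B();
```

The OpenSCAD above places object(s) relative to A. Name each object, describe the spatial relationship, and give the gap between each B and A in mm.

Each stool's nearest face is 220 mm from the table's bounding box.

A is a table. B is a stool. Two stools sit around the table at the −x, +x sides. The gap between each stool and the table is 220 mm.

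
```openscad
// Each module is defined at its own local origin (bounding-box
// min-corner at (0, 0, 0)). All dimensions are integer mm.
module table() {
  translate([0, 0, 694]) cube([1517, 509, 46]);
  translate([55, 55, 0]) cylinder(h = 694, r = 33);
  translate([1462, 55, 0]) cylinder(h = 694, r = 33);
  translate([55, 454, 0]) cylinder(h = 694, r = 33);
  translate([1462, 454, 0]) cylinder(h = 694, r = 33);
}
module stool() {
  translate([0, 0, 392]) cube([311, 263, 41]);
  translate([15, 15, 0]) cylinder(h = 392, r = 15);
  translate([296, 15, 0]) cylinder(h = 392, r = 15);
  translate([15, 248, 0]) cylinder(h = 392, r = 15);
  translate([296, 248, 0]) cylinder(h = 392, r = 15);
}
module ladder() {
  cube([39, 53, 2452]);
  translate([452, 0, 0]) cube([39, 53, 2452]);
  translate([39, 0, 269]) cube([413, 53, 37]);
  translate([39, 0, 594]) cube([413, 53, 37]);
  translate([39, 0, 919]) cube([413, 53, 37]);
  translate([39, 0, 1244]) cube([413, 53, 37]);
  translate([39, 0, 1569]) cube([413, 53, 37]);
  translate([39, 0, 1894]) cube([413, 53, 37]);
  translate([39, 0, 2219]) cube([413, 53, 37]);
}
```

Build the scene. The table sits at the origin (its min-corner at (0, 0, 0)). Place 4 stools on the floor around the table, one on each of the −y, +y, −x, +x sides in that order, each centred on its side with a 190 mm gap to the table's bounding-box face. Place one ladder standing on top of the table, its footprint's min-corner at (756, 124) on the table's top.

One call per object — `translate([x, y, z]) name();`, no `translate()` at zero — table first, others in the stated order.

table();
translate([603, -453, 0]) stool();
translate([603, 699, 0]) stool();
translate([-501, 123, 0]) stool();
translate([1707, 123, 0]) stool();
translate([756, 124, 740]) ladder();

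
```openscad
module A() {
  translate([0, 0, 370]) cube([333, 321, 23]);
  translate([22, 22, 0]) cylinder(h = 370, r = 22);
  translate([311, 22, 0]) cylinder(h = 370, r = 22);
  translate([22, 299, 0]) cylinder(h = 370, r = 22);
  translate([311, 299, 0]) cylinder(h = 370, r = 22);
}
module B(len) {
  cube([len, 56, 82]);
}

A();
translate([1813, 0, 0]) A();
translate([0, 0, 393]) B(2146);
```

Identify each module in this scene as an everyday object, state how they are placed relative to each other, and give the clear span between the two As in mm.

Second stool starts at x = 1813; first ends at x = 333; clear span = 1813 − 333 = 1480 mm.

A is a stool. B is a beam. A beam spans the tops of two stools. The clear span between the two stools is 1480 mm.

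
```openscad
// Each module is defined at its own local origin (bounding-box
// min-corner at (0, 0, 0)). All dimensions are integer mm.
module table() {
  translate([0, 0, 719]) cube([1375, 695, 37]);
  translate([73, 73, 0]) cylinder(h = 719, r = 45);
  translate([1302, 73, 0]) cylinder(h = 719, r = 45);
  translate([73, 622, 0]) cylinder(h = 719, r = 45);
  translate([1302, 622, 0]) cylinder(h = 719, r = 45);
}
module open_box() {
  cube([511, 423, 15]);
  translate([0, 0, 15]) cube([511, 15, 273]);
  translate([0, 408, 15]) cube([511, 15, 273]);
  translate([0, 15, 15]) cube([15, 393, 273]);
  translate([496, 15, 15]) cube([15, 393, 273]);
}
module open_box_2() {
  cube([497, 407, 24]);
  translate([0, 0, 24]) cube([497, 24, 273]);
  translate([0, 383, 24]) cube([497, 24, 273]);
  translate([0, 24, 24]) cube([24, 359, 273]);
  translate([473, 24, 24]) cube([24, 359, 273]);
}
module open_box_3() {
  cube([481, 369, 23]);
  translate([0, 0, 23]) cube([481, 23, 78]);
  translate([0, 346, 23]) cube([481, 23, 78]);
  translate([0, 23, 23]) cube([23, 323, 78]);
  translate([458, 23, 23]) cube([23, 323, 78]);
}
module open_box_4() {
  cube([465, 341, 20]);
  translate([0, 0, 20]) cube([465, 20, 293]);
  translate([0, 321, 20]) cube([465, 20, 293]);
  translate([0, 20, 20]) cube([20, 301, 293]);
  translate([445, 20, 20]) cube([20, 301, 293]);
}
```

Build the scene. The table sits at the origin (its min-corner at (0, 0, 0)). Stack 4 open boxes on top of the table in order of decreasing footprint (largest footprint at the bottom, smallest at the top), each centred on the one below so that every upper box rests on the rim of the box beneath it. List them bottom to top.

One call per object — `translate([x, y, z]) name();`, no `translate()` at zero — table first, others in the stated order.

table();
translate([432, 136, 756]) open_box();
translate([439, 144, 1044]) open_box_2();
translate([447, 163, 1341]) open_box_3();
translate([455, 177, 1442]) open_box_4();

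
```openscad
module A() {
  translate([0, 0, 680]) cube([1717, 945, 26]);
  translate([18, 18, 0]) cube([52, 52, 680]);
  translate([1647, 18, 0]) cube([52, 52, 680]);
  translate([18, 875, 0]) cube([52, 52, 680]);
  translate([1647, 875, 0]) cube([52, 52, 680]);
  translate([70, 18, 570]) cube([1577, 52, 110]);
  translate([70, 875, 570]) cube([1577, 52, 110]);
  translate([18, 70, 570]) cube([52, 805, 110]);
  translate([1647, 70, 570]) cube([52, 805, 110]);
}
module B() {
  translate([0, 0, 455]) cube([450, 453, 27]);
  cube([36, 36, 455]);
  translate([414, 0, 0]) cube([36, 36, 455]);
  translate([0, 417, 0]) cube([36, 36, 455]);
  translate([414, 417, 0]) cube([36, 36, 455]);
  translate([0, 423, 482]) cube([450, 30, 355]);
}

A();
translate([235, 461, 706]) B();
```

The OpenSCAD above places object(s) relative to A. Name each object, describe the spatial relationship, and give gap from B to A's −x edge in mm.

The chair's min-x is at 235; the table's min-x is 0; gap = 235 mm.

A is a table. B is a chair. The chair is on top of the table. The gap from the chair to the table's −x edge is 235 mm.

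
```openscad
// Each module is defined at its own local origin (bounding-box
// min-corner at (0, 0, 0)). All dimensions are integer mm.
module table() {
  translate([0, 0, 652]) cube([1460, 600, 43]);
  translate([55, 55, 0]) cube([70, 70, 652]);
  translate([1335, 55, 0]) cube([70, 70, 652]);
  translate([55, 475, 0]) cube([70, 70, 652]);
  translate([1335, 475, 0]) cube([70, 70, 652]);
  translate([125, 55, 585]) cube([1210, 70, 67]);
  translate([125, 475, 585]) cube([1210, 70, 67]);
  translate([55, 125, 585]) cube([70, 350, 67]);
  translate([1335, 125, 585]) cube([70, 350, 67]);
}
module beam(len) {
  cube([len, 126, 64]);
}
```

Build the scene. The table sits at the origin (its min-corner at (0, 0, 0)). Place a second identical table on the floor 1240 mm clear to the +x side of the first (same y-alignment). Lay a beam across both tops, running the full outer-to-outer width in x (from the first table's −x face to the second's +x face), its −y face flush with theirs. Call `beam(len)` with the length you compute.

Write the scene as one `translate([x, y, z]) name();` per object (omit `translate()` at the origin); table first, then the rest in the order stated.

table();
translate([2700, 0, 0]) table();
translate([0, 0, 695]) beam(4160);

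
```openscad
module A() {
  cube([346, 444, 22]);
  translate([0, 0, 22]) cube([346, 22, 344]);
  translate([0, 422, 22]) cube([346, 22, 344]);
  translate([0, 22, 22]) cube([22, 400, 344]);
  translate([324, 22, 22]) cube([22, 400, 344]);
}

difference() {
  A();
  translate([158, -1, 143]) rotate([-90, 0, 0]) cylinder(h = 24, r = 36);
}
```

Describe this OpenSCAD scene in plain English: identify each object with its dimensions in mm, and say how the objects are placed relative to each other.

A is an open storage box with external size 346×444×366 mm and wall thickness 22 mm (the base is also 22 mm thick). The base covers the whole footprint; the four walls stand on the base, with the y-facing walls full-width and the x-facing walls fitting between their inner faces.

The open box has a circular hole of radius 36 mm through its front wall, centred at (x = 158, z = 143).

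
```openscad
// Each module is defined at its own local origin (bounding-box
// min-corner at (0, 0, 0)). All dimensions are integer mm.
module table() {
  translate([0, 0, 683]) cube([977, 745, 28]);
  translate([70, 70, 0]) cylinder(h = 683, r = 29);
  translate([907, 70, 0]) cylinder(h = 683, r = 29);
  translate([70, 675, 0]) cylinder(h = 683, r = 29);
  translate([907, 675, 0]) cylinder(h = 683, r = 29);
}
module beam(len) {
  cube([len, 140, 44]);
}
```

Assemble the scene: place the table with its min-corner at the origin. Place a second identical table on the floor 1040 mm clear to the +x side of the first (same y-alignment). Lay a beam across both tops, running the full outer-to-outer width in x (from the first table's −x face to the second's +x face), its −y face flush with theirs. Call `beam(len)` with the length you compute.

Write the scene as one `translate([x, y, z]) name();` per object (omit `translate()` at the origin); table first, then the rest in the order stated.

table();
translate([2017, 0, 0]) table();
translate([0, 0, 711]) beam(2994);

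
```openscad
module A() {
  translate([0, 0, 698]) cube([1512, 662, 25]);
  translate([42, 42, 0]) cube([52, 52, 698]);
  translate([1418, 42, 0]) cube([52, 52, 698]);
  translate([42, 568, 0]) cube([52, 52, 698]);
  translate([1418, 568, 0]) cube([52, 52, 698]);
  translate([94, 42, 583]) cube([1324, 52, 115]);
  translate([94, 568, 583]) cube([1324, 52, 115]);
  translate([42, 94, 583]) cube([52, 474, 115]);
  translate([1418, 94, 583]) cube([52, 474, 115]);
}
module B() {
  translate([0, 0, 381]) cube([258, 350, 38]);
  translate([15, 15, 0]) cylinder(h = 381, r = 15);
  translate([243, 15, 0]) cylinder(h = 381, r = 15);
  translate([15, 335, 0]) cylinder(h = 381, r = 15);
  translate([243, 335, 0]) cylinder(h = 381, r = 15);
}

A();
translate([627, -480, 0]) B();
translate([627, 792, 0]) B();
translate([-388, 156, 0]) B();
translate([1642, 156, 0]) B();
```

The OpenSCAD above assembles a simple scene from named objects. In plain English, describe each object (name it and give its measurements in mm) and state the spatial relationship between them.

A is a table: top 1512 mm (x) × 662 mm (y), 25 mm thick, upper face at z = 723 mm, on four 52×52 mm square legs, each inset 42 mm from the nearest pair of top edges, running from z = 0 to the bottom of the top. Four apron rails, 52 mm thick and 115 mm tall, run between adjacent legs with their top edges flush with the underside of the top and their outer faces flush with the legs' outer faces.

B is a four-legged stool. The seat is 258×350 mm, 38 mm thick, top at z = 419 mm. It stands on four round legs, each 30 mm in diameter, from z = 0 to the seat underside, each leg's axis is inset half a diameter from the nearest pair of seat edges (so the leg's bounding box is flush with the corner).

Four stools sit around the table at the −y, +y, −x, +x sides.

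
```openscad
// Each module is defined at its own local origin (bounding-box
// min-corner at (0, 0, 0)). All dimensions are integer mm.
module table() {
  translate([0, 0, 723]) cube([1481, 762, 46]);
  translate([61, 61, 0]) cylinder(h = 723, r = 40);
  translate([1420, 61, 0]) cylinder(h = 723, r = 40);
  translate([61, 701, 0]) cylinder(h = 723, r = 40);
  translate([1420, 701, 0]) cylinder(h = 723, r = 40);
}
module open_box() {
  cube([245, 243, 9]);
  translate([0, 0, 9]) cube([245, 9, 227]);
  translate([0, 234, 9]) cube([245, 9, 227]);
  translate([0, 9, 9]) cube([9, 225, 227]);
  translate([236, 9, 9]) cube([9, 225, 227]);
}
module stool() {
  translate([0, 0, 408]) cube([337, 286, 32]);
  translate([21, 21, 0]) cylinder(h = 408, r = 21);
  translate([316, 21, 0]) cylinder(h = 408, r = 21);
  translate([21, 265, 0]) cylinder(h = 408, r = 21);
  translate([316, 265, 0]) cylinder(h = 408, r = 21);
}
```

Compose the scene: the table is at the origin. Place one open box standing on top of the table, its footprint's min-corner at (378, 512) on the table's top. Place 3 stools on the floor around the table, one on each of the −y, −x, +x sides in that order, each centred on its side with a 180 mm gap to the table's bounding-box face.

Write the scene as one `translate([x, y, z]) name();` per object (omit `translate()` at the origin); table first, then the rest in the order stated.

table();
translate([378, 512, 769]) open_box();
translate([572, -466, 0]) stool();
translate([-517, 238, 0]) stool();
translate([1661, 238, 0]) stool();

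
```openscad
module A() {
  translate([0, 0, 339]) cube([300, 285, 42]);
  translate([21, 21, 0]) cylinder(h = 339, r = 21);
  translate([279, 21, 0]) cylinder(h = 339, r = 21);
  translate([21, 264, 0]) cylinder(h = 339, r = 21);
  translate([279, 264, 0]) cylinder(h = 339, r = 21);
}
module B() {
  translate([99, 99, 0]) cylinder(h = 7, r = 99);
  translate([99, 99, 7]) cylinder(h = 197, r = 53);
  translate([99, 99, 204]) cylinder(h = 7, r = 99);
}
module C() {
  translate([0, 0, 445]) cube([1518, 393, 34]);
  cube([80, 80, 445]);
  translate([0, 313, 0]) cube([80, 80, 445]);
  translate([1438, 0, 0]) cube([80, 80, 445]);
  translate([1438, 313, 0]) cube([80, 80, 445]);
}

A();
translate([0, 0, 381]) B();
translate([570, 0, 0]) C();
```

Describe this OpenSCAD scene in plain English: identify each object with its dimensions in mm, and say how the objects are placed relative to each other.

A is a four-legged stool. The seat is a 300×285×42 mm slab whose top surface is at z = 381 mm; four round legs, each 42 mm in diameter, run from the floor (z = 0) to the underside of the seat, each leg's axis is inset half a diameter from the nearest pair of seat edges (so the leg's bounding box is flush with the corner).

B is a spool: two coaxial disc flanges of radius 99 mm and thickness 7 mm, joined by a core cylinder of radius 53 mm and height 197 mm. The lower flange rests on z = 0 and the three cylinders share a vertical axis.

C is a long wooden bench with a 1518 mm (x) × 393 mm (y) seat, 34 mm thick, its top surface 479 mm above the floor. Four 80 mm square legs at the seat corners, flush with the edges, run from z = 0 to the seat underside.

The spool is on top of the stool. The bench is on the floor beside the stool on its +x side.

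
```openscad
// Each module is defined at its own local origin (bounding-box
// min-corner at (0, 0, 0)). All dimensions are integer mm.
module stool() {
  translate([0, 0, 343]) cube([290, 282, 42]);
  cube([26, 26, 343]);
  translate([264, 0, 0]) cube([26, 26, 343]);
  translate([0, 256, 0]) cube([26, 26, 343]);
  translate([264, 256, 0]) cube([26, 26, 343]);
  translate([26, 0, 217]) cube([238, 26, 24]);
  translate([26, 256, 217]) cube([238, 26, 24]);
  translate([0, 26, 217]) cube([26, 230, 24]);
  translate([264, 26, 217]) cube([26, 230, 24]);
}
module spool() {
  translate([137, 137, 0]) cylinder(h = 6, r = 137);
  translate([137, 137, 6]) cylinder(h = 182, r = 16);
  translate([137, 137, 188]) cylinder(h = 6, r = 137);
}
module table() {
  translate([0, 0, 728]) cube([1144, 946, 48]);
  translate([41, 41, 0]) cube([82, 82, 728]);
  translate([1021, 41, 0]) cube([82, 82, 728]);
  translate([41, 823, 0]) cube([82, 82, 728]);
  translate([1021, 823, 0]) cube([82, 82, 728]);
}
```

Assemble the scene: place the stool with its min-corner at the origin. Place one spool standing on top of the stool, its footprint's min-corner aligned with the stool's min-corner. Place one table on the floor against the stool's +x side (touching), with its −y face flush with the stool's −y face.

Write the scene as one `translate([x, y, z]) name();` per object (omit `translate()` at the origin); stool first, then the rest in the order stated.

stool();
translate([0, 0, 385]) spool();
translate([290, 0, 0]) table();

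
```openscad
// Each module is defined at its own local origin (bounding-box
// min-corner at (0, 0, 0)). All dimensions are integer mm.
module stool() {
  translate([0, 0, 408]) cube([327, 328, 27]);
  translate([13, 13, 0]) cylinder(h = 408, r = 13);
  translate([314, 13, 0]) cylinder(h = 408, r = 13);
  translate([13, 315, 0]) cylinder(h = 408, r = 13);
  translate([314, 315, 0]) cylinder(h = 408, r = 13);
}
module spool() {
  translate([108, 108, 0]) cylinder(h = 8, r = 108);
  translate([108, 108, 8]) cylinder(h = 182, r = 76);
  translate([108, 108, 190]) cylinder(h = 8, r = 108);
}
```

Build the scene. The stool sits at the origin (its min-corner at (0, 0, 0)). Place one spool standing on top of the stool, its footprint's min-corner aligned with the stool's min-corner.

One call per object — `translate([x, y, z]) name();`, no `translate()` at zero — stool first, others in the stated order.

stool();
translate([0, 0, 435]) spool();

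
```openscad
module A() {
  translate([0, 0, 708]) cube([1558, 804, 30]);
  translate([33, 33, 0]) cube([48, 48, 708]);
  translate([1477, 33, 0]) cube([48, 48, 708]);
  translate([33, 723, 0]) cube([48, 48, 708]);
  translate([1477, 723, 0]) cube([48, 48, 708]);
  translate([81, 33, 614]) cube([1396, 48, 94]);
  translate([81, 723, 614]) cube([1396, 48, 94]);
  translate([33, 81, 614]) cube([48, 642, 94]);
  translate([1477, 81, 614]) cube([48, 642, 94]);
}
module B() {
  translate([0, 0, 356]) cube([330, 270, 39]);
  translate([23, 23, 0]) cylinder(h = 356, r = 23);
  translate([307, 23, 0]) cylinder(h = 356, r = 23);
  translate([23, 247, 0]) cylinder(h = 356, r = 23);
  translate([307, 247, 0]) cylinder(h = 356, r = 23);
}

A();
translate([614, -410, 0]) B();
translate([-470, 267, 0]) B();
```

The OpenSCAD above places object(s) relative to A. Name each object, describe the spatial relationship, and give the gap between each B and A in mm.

Each stool's nearest face is 140 mm from the table's bounding box.

A is a table. B is a stool. Two stools sit around the table at the −y, −x sides. The gap between each stool and the table is 140 mm.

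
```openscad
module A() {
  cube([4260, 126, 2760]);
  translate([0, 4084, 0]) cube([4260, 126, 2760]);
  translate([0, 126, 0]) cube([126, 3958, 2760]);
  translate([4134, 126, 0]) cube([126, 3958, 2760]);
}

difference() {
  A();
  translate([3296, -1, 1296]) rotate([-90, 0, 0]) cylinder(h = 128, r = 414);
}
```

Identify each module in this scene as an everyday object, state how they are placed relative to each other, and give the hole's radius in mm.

A is a house frame. The house frame has a circular hole through its front wall. The hole's radius is 414 mm.

The subtracted cylinder has r = 414 mm.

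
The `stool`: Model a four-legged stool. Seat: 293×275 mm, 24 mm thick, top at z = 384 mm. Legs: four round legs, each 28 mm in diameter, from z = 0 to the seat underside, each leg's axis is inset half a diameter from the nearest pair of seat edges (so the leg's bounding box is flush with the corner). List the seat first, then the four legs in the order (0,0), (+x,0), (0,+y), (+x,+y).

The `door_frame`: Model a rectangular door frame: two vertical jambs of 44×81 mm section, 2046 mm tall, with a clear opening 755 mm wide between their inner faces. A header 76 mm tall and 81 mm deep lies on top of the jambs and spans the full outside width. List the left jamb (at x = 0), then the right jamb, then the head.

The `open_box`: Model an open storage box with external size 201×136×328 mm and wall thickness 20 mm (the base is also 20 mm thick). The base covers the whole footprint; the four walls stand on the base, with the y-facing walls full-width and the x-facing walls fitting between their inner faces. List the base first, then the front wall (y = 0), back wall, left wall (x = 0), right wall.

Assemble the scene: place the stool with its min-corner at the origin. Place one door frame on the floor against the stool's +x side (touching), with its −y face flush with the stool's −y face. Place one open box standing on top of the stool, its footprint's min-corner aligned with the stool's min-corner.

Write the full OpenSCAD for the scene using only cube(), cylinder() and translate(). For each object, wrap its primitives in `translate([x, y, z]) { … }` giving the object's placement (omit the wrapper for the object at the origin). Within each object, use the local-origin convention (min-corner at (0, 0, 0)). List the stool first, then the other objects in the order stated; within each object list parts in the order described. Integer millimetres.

translate([0, 0, 360]) cube([293, 275, 24]);
translate([14, 14, 0]) cylinder(h = 360, r = 14);
translate([279, 14, 0]) cylinder(h = 360, r = 14);
translate([14, 261, 0]) cylinder(h = 360, r = 14);
translate([279, 261, 0]) cylinder(h = 360, r = 14);
translate([293, 0, 0]) {
  cube([44, 81, 2046]);
  translate([799, 0, 0]) cube([44, 81, 2046]);
  translate([0, 0, 2046]) cube([843, 81, 76]);
}
translate([0, 0, 384]) {
  cube([201, 136, 20]);
  translate([0, 0, 20]) cube([201, 20, 308]);
  translate([0, 116, 20]) cube([201, 20, 308]);
  translate([0, 20, 20]) cube([20, 96, 308]);
  translate([181, 20, 20]) cube([20, 96, 308]);
}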